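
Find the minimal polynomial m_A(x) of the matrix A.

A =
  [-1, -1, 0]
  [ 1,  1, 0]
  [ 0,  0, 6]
x^3 - 6*x^2

The characteristic polynomial is χ_A(x) = x^2*(x - 6), so the eigenvalues are known. The minimal polynomial is
  m_A(x) = Π_λ (x − λ)^{k_λ}
where k_λ is the size of the *largest* Jordan block for λ (equivalently, the smallest k with (A − λI)^k v = 0 for every generalised eigenvector v of λ).

  λ = 0: largest Jordan block has size 2, contributing (x − 0)^2
  λ = 6: largest Jordan block has size 1, contributing (x − 6)

So m_A(x) = x^2*(x - 6) = x^3 - 6*x^2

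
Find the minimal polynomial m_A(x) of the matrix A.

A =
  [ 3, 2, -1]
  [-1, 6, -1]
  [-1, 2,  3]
x^2 - 8*x + 16

The characteristic polynomial is χ_A(x) = (x - 4)^3, so the eigenvalues are known. The minimal polynomial is
  m_A(x) = Π_λ (x − λ)^{k_λ}
where k_λ is the size of the *largest* Jordan block for λ (equivalently, the smallest k with (A − λI)^k v = 0 for every generalised eigenvector v of λ).

  λ = 4: largest Jordan block has size 2, contributing (x − 4)^2

So m_A(x) = (x - 4)^2 = x^2 - 8*x + 16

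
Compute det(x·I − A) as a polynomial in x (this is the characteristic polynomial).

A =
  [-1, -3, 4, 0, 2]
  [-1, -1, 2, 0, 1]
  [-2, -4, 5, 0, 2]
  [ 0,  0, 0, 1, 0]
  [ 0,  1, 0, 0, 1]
x^5 - 5*x^4 + 10*x^3 - 10*x^2 + 5*x - 1

Expanding det(x·I − A) (e.g. by cofactor expansion or by noting that A is similar to its Jordan form J, which has the same characteristic polynomial as A) gives
  χ_A(x) = x^5 - 5*x^4 + 10*x^3 - 10*x^2 + 5*x - 1
which factors as (x - 1)^5. The eigenvalues (with algebraic multiplicities) are λ = 1 with multiplicity 5.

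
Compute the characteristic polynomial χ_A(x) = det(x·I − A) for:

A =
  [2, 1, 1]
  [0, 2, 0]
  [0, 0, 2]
x^3 - 6*x^2 + 12*x - 8

Expanding det(x·I − A) (e.g. by cofactor expansion or by noting that A is similar to its Jordan form J, which has the same characteristic polynomial as A) gives
  χ_A(x) = x^3 - 6*x^2 + 12*x - 8
which factors as (x - 2)^3. The eigenvalues (with algebraic multiplicities) are λ = 2 with multiplicity 3.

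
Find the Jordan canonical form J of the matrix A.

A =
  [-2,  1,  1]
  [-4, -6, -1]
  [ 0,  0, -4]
J_3(-4)

The characteristic polynomial is
  det(x·I − A) = x^3 + 12*x^2 + 48*x + 64 = (x + 4)^3

Eigenvalues and multiplicities (the geometric multiplicity of λ is n − rank(A − λI), which equals the number of Jordan blocks for λ):
  λ = -4: algebraic multiplicity = 3, geometric multiplicity = 1

Determining the block sizes for each eigenvalue:
  λ = -4: one block (gm = 1), so the single block has size am = 3 → block sizes [3]

Assembling the blocks gives a Jordan form
J =
  [-4,  1,  0]
  [ 0, -4,  1]
  [ 0,  0, -4]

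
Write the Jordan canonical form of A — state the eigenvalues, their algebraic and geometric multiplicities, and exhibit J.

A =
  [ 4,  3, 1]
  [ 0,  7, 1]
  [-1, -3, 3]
J_1(4) ⊕ J_2(5)

The characteristic polynomial is
  det(x·I − A) = x^3 - 14*x^2 + 65*x - 100 = (x - 5)^2*(x - 4)

Eigenvalues and multiplicities (the geometric multiplicity of λ is n − rank(A − λI), which equals the number of Jordan blocks for λ):
  λ = 4: algebraic multiplicity = 1, geometric multiplicity = 1
  λ = 5: algebraic multiplicity = 2, geometric multiplicity = 1

Determining the block sizes for each eigenvalue:
  λ = 4: one block (gm = 1), so the single block has size am = 1 → block sizes [1]
  λ = 5: one block (gm = 1), so the single block has size am = 2 → block sizes [2]

Assembling the blocks gives a Jordan form
J =
  [4, 0, 0]
  [0, 5, 1]
  [0, 0, 5]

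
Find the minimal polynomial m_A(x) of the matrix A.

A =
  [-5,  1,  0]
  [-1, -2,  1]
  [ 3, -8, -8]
x^3 + 15*x^2 + 75*x + 125

The characteristic polynomial is χ_A(x) = (x + 5)^3, so the eigenvalues are known. The minimal polynomial is
  m_A(x) = Π_λ (x − λ)^{k_λ}
where k_λ is the size of the *largest* Jordan block for λ (equivalently, the smallest k with (A − λI)^k v = 0 for every generalised eigenvector v of λ).

  λ = -5: largest Jordan block has size 3, contributing (x + 5)^3

So m_A(x) = (x + 5)^3 = x^3 + 15*x^2 + 75*x + 125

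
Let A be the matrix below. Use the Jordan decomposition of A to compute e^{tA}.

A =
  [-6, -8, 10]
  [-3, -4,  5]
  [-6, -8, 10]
e^{tA} =
  [1 - 6*t, -8*t, 10*t]
  [-3*t, 1 - 4*t, 5*t]
  [-6*t, -8*t, 10*t + 1]

Strategy: write A = P · J · P⁻¹ where J is a Jordan canonical form, so e^{tA} = P · e^{tJ} · P⁻¹, and e^{tJ} can be computed block-by-block.

A has Jordan form
J =
  [0, 1, 0]
  [0, 0, 0]
  [0, 0, 0]
(up to reordering of blocks).

Per-block formulas:
  For a 1×1 block at λ = 0: exp(t · [0]) = [e^(0t)].
  For a 2×2 Jordan block J_2(0): exp(t · J_2(0)) = e^(0t)·(I + t·N), where N is the 2×2 nilpotent shift.

After assembling e^{tJ} and conjugating by P, we get:

e^{tA} =
  [1 - 6*t, -8*t, 10*t]
  [-3*t, 1 - 4*t, 5*t]
  [-6*t, -8*t, 10*t + 1]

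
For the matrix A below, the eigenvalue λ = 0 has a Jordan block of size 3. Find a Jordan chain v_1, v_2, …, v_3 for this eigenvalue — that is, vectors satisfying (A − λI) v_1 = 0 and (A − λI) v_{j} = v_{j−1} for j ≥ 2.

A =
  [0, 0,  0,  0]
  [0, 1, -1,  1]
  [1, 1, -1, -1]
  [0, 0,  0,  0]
A Jordan chain for λ = 0 of length 3:
v_1 = (0, -1, -1, 0)ᵀ
v_2 = (0, 0, 1, 0)ᵀ
v_3 = (1, 0, 0, 0)ᵀ

Let N = A − (0)·I. We want v_3 with N^3 v_3 = 0 but N^2 v_3 ≠ 0; then v_{j-1} := N · v_j for j = 3, …, 2.

Pick v_3 = (1, 0, 0, 0)ᵀ.
Then v_2 = N · v_3 = (0, 0, 1, 0)ᵀ.
Then v_1 = N · v_2 = (0, -1, -1, 0)ᵀ.

Sanity check: (A − (0)·I) v_1 = (0, 0, 0, 0)ᵀ = 0. ✓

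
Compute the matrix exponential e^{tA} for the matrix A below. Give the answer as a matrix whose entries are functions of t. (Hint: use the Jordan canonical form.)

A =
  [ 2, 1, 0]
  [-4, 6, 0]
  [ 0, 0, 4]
e^{tA} =
  [-2*t*exp(4*t) + exp(4*t), t*exp(4*t), 0]
  [-4*t*exp(4*t), 2*t*exp(4*t) + exp(4*t), 0]
  [0, 0, exp(4*t)]

Strategy: write A = P · J · P⁻¹ where J is a Jordan canonical form, so e^{tA} = P · e^{tJ} · P⁻¹, and e^{tJ} can be computed block-by-block.

A has Jordan form
J =
  [4, 1, 0]
  [0, 4, 0]
  [0, 0, 4]
(up to reordering of blocks).

Per-block formulas:
  For a 1×1 block at λ = 4: exp(t · [4]) = [e^(4t)].
  For a 2×2 Jordan block J_2(4): exp(t · J_2(4)) = e^(4t)·(I + t·N), where N is the 2×2 nilpotent shift.

After assembling e^{tJ} and conjugating by P, we get:

e^{tA} =
  [-2*t*exp(4*t) + exp(4*t), t*exp(4*t), 0]
  [-4*t*exp(4*t), 2*t*exp(4*t) + exp(4*t), 0]
  [0, 0, exp(4*t)]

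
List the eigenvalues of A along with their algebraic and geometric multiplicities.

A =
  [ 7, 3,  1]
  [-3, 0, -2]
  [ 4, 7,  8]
λ = 5: alg = 3, geom = 1

Step 1 — factor the characteristic polynomial to read off the algebraic multiplicities:
  χ_A(x) = (x - 5)^3

Step 2 — compute geometric multiplicities via the rank-nullity identity g(λ) = n − rank(A − λI):
  rank(A − (5)·I) = 2, so dim ker(A − (5)·I) = n − 2 = 1

Summary:
  λ = 5: algebraic multiplicity = 3, geometric multiplicity = 1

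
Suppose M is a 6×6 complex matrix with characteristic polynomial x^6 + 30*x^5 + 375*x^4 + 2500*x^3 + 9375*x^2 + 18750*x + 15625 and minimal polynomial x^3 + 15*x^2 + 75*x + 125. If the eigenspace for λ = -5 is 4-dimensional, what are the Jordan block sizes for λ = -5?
Block sizes for λ = -5: [3, 1, 1, 1]

Step 1 — from the characteristic polynomial, algebraic multiplicity of λ = -5 is 6. From dim ker(M − (-5)·I) = 4, there are exactly 4 Jordan blocks for λ = -5.
Step 2 — from the minimal polynomial, the factor (x + 5)^3 tells us the largest block for λ = -5 has size 3.
Step 3 — with total size 6, 4 blocks, and largest block 3, the block sizes (in nonincreasing order) are [3, 1, 1, 1].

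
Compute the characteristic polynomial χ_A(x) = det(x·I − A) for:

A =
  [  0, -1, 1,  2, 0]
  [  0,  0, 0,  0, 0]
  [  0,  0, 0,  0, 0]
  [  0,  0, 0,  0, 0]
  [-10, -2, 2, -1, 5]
x^5 - 5*x^4

Expanding det(x·I − A) (e.g. by cofactor expansion or by noting that A is similar to its Jordan form J, which has the same characteristic polynomial as A) gives
  χ_A(x) = x^5 - 5*x^4
which factors as x^4*(x - 5). The eigenvalues (with algebraic multiplicities) are λ = 0 with multiplicity 4, λ = 5 with multiplicity 1.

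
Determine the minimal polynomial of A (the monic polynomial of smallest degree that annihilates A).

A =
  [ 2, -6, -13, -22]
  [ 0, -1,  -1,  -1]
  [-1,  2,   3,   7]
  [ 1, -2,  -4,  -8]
x^3 + 3*x^2 + 3*x + 1

The characteristic polynomial is χ_A(x) = (x + 1)^4, so the eigenvalues are known. The minimal polynomial is
  m_A(x) = Π_λ (x − λ)^{k_λ}
where k_λ is the size of the *largest* Jordan block for λ (equivalently, the smallest k with (A − λI)^k v = 0 for every generalised eigenvector v of λ).

  λ = -1: largest Jordan block has size 3, contributing (x + 1)^3

So m_A(x) = (x + 1)^3 = x^3 + 3*x^2 + 3*x + 1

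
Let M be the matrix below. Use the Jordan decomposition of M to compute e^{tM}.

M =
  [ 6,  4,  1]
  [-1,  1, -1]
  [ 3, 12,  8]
e^{tM} =
  [t*exp(5*t) + exp(5*t), 4*t*exp(5*t), t*exp(5*t)]
  [-t*exp(5*t), -4*t*exp(5*t) + exp(5*t), -t*exp(5*t)]
  [3*t*exp(5*t), 12*t*exp(5*t), 3*t*exp(5*t) + exp(5*t)]

Strategy: write M = P · J · P⁻¹ where J is a Jordan canonical form, so e^{tM} = P · e^{tJ} · P⁻¹, and e^{tJ} can be computed block-by-block.

M has Jordan form
J =
  [5, 1, 0]
  [0, 5, 0]
  [0, 0, 5]
(up to reordering of blocks).

Per-block formulas:
  For a 2×2 Jordan block J_2(5): exp(t · J_2(5)) = e^(5t)·(I + t·N), where N is the 2×2 nilpotent shift.
  For a 1×1 block at λ = 5: exp(t · [5]) = [e^(5t)].

After assembling e^{tJ} and conjugating by P, we get:

e^{tM} =
  [t*exp(5*t) + exp(5*t), 4*t*exp(5*t), t*exp(5*t)]
  [-t*exp(5*t), -4*t*exp(5*t) + exp(5*t), -t*exp(5*t)]
  [3*t*exp(5*t), 12*t*exp(5*t), 3*t*exp(5*t) + exp(5*t)]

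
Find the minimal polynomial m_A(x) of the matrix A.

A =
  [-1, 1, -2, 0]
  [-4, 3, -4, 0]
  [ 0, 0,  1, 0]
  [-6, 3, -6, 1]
x^2 - 2*x + 1

The characteristic polynomial is χ_A(x) = (x - 1)^4, so the eigenvalues are known. The minimal polynomial is
  m_A(x) = Π_λ (x − λ)^{k_λ}
where k_λ is the size of the *largest* Jordan block for λ (equivalently, the smallest k with (A − λI)^k v = 0 for every generalised eigenvector v of λ).

  λ = 1: largest Jordan block has size 2, contributing (x − 1)^2

So m_A(x) = (x - 1)^2 = x^2 - 2*x + 1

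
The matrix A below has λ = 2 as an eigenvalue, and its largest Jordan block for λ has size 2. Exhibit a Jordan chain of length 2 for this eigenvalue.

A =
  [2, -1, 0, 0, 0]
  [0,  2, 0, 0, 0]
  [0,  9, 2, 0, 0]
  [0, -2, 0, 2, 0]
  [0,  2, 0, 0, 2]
A Jordan chain for λ = 2 of length 2:
v_1 = (-1, 0, 9, -2, 2)ᵀ
v_2 = (0, 1, 0, 0, 0)ᵀ

Let N = A − (2)·I. We want v_2 with N^2 v_2 = 0 but N^1 v_2 ≠ 0; then v_{j-1} := N · v_j for j = 2, …, 2.

Pick v_2 = (0, 1, 0, 0, 0)ᵀ.
Then v_1 = N · v_2 = (-1, 0, 9, -2, 2)ᵀ.

Sanity check: (A − (2)·I) v_1 = (0, 0, 0, 0, 0)ᵀ = 0. ✓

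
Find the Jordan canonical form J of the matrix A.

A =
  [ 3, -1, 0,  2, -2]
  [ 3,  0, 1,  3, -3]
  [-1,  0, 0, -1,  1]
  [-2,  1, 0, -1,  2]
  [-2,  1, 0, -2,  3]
J_3(1) ⊕ J_1(1) ⊕ J_1(1)

The characteristic polynomial is
  det(x·I − A) = x^5 - 5*x^4 + 10*x^3 - 10*x^2 + 5*x - 1 = (x - 1)^5

Eigenvalues and multiplicities (the geometric multiplicity of λ is n − rank(A − λI), which equals the number of Jordan blocks for λ):
  λ = 1: algebraic multiplicity = 5, geometric multiplicity = 3

Determining the block sizes for each eigenvalue:
  λ = 1: with am = 5 and gm = 3, the partition is not yet determined (e.g. several partitions of 5 into 3 parts exist). Let N = A − (1)·I. Computing rank(N^1) = 2, rank(N^2) = 1, rank(N^3) = 0; the number of blocks of size ≥ j is rank(N^{j−1}) − rank(N^j), giving [3, 1, 1]. So we have 1 block(s) of size 3, 2 block(s) of size 1 → block sizes [3, 1, 1]

Assembling the blocks gives a Jordan form
J =
  [1, 1, 0, 0, 0]
  [0, 1, 1, 0, 0]
  [0, 0, 1, 0, 0]
  [0, 0, 0, 1, 0]
  [0, 0, 0, 0, 1]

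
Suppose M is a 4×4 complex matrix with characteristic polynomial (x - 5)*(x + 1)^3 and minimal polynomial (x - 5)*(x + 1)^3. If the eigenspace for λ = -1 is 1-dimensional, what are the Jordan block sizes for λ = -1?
Block sizes for λ = -1: [3]

Step 1 — from the characteristic polynomial, algebraic multiplicity of λ = -1 is 3. From dim ker(M − (-1)·I) = 1, there are exactly 1 Jordan blocks for λ = -1.
Step 2 — from the minimal polynomial, the factor (x + 1)^3 tells us the largest block for λ = -1 has size 3.
Step 3 — with total size 3, 1 blocks, and largest block 3, the block sizes (in nonincreasing order) are [3].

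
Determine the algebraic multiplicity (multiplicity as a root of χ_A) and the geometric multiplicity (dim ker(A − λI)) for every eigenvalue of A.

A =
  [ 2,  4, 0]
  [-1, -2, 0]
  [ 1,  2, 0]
λ = 0: alg = 3, geom = 2

Step 1 — factor the characteristic polynomial to read off the algebraic multiplicities:
  χ_A(x) = x^3

Step 2 — compute geometric multiplicities via the rank-nullity identity g(λ) = n − rank(A − λI):
  rank(A − (0)·I) = 1, so dim ker(A − (0)·I) = n − 1 = 2

Summary:
  λ = 0: algebraic multiplicity = 3, geometric multiplicity = 2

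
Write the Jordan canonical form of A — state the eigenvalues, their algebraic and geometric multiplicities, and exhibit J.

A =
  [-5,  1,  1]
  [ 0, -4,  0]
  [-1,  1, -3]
J_2(-4) ⊕ J_1(-4)

The characteristic polynomial is
  det(x·I − A) = x^3 + 12*x^2 + 48*x + 64 = (x + 4)^3

Eigenvalues and multiplicities (the geometric multiplicity of λ is n − rank(A − λI), which equals the number of Jordan blocks for λ):
  λ = -4: algebraic multiplicity = 3, geometric multiplicity = 2

Determining the block sizes for each eigenvalue:
  λ = -4: 2 blocks summing to 3 forces exactly one block of size 2 and the rest size 1 → block sizes [2, 1]

Assembling the blocks gives a Jordan form
J =
  [-4,  1,  0]
  [ 0, -4,  0]
  [ 0,  0, -4]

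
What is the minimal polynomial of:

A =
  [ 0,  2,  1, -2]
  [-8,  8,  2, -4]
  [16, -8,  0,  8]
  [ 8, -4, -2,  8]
x^2 - 8*x + 16

The characteristic polynomial is χ_A(x) = (x - 4)^4, so the eigenvalues are known. The minimal polynomial is
  m_A(x) = Π_λ (x − λ)^{k_λ}
where k_λ is the size of the *largest* Jordan block for λ (equivalently, the smallest k with (A − λI)^k v = 0 for every generalised eigenvector v of λ).

  λ = 4: largest Jordan block has size 2, contributing (x − 4)^2

So m_A(x) = (x - 4)^2 = x^2 - 8*x + 16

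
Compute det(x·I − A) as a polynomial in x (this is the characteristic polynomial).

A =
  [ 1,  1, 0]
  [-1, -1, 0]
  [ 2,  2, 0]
x^3

Expanding det(x·I − A) (e.g. by cofactor expansion or by noting that A is similar to its Jordan form J, which has the same characteristic polynomial as A) gives
  χ_A(x) = x^3
which factors as x^3. The eigenvalues (with algebraic multiplicities) are λ = 0 with multiplicity 3.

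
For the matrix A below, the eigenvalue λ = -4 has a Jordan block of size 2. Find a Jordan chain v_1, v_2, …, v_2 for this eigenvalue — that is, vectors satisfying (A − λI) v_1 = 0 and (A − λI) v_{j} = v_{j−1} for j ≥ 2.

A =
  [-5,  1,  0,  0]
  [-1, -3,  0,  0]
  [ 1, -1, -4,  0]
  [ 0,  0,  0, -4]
A Jordan chain for λ = -4 of length 2:
v_1 = (-1, -1, 1, 0)ᵀ
v_2 = (1, 0, 0, 0)ᵀ

Let N = A − (-4)·I. We want v_2 with N^2 v_2 = 0 but N^1 v_2 ≠ 0; then v_{j-1} := N · v_j for j = 2, …, 2.

Pick v_2 = (1, 0, 0, 0)ᵀ.
Then v_1 = N · v_2 = (-1, -1, 1, 0)ᵀ.

Sanity check: (A − (-4)·I) v_1 = (0, 0, 0, 0)ᵀ = 0. ✓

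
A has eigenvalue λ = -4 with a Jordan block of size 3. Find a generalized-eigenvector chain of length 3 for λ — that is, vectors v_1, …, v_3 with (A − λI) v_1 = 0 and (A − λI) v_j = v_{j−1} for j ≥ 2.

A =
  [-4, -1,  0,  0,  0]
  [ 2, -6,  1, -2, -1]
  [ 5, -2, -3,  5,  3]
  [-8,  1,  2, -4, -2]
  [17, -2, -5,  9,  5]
A Jordan chain for λ = -4 of length 3:
v_1 = (2, 0, -4, 6, -12)ᵀ
v_2 = (-1, -2, -2, 1, -2)ᵀ
v_3 = (0, 1, 0, 0, 0)ᵀ

Let N = A − (-4)·I. We want v_3 with N^3 v_3 = 0 but N^2 v_3 ≠ 0; then v_{j-1} := N · v_j for j = 3, …, 2.

Pick v_3 = (0, 1, 0, 0, 0)ᵀ.
Then v_2 = N · v_3 = (-1, -2, -2, 1, -2)ᵀ.
Then v_1 = N · v_2 = (2, 0, -4, 6, -12)ᵀ.

Sanity check: (A − (-4)·I) v_1 = (0, 0, 0, 0, 0)ᵀ = 0. ✓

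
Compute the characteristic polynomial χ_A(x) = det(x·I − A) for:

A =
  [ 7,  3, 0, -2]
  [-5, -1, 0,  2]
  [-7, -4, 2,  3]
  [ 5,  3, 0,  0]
x^4 - 8*x^3 + 24*x^2 - 32*x + 16

Expanding det(x·I − A) (e.g. by cofactor expansion or by noting that A is similar to its Jordan form J, which has the same characteristic polynomial as A) gives
  χ_A(x) = x^4 - 8*x^3 + 24*x^2 - 32*x + 16
which factors as (x - 2)^4. The eigenvalues (with algebraic multiplicities) are λ = 2 with multiplicity 4.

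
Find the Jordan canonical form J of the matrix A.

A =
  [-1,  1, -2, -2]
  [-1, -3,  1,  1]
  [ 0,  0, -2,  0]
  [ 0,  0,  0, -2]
J_3(-2) ⊕ J_1(-2)

The characteristic polynomial is
  det(x·I − A) = x^4 + 8*x^3 + 24*x^2 + 32*x + 16 = (x + 2)^4

Eigenvalues and multiplicities (the geometric multiplicity of λ is n − rank(A − λI), which equals the number of Jordan blocks for λ):
  λ = -2: algebraic multiplicity = 4, geometric multiplicity = 2

Determining the block sizes for each eigenvalue:
  λ = -2: with am = 4 and gm = 2, the partition is not yet determined (e.g. several partitions of 4 into 2 parts exist). Let N = A − (-2)·I. Computing rank(N^1) = 2, rank(N^2) = 1, rank(N^3) = 0; the number of blocks of size ≥ j is rank(N^{j−1}) − rank(N^j), giving [2, 1, 1]. So we have 1 block(s) of size 3, 1 block(s) of size 1 → block sizes [3, 1]

Assembling the blocks gives a Jordan form
J =
  [-2,  1,  0,  0]
  [ 0, -2,  1,  0]
  [ 0,  0, -2,  0]
  [ 0,  0,  0, -2]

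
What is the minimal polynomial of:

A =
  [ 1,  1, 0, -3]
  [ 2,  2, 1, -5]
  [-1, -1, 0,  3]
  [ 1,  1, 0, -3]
x^3

The characteristic polynomial is χ_A(x) = x^4, so the eigenvalues are known. The minimal polynomial is
  m_A(x) = Π_λ (x − λ)^{k_λ}
where k_λ is the size of the *largest* Jordan block for λ (equivalently, the smallest k with (A − λI)^k v = 0 for every generalised eigenvector v of λ).

  λ = 0: largest Jordan block has size 3, contributing (x − 0)^3

So m_A(x) = x^3 = x^3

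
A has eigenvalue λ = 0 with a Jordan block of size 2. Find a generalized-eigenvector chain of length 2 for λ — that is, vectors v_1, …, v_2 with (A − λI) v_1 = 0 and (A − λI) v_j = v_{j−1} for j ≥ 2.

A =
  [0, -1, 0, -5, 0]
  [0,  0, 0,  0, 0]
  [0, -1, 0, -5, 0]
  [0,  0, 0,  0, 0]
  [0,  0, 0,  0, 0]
A Jordan chain for λ = 0 of length 2:
v_1 = (-1, 0, -1, 0, 0)ᵀ
v_2 = (0, 1, 0, 0, 0)ᵀ

Let N = A − (0)·I. We want v_2 with N^2 v_2 = 0 but N^1 v_2 ≠ 0; then v_{j-1} := N · v_j for j = 2, …, 2.

Pick v_2 = (0, 1, 0, 0, 0)ᵀ.
Then v_1 = N · v_2 = (-1, 0, -1, 0, 0)ᵀ.

Sanity check: (A − (0)·I) v_1 = (0, 0, 0, 0, 0)ᵀ = 0. ✓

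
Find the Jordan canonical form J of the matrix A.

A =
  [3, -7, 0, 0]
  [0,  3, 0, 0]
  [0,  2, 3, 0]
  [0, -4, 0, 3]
J_2(3) ⊕ J_1(3) ⊕ J_1(3)

The characteristic polynomial is
  det(x·I − A) = x^4 - 12*x^3 + 54*x^2 - 108*x + 81 = (x - 3)^4

Eigenvalues and multiplicities (the geometric multiplicity of λ is n − rank(A − λI), which equals the number of Jordan blocks for λ):
  λ = 3: algebraic multiplicity = 4, geometric multiplicity = 3

Determining the block sizes for each eigenvalue:
  λ = 3: 3 blocks summing to 4 forces exactly one block of size 2 and the rest size 1 → block sizes [2, 1, 1]

Assembling the blocks gives a Jordan form
J =
  [3, 1, 0, 0]
  [0, 3, 0, 0]
  [0, 0, 3, 0]
  [0, 0, 0, 3]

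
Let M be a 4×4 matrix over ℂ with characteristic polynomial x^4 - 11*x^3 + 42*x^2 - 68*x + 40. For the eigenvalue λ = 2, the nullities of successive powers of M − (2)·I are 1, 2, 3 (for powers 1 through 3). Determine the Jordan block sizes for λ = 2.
Block sizes for λ = 2: [3]

From the dimensions of kernels of powers, the number of Jordan blocks of size at least j is d_j − d_{j−1} where d_j = dim ker(N^j) (with d_0 = 0). Computing the differences gives [1, 1, 1].
The number of blocks of size exactly k is (#blocks of size ≥ k) − (#blocks of size ≥ k + 1), so the partition is: 1 block(s) of size 3.
In nonincreasing order the block sizes are [3].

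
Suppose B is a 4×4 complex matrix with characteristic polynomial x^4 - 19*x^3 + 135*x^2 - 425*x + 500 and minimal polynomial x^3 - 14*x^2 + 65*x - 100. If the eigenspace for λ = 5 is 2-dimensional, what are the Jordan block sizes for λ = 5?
Block sizes for λ = 5: [2, 1]

Step 1 — from the characteristic polynomial, algebraic multiplicity of λ = 5 is 3. From dim ker(B − (5)·I) = 2, there are exactly 2 Jordan blocks for λ = 5.
Step 2 — from the minimal polynomial, the factor (x − 5)^2 tells us the largest block for λ = 5 has size 2.
Step 3 — with total size 3, 2 blocks, and largest block 2, the block sizes (in nonincreasing order) are [2, 1].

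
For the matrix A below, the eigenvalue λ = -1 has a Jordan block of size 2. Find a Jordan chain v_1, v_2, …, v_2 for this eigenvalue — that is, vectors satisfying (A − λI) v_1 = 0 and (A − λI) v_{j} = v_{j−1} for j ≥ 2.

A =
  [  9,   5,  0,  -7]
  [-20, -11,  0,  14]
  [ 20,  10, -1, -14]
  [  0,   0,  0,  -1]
A Jordan chain for λ = -1 of length 2:
v_1 = (10, -20, 20, 0)ᵀ
v_2 = (1, 0, 0, 0)ᵀ

Let N = A − (-1)·I. We want v_2 with N^2 v_2 = 0 but N^1 v_2 ≠ 0; then v_{j-1} := N · v_j for j = 2, …, 2.

Pick v_2 = (1, 0, 0, 0)ᵀ.
Then v_1 = N · v_2 = (10, -20, 20, 0)ᵀ.

Sanity check: (A − (-1)·I) v_1 = (0, 0, 0, 0)ᵀ = 0. ✓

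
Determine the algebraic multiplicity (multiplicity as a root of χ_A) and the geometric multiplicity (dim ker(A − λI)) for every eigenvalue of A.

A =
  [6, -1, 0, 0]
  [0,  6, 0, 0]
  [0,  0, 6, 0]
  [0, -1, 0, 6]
λ = 6: alg = 4, geom = 3

Step 1 — factor the characteristic polynomial to read off the algebraic multiplicities:
  χ_A(x) = (x - 6)^4

Step 2 — compute geometric multiplicities via the rank-nullity identity g(λ) = n − rank(A − λI):
  rank(A − (6)·I) = 1, so dim ker(A − (6)·I) = n − 1 = 3

Summary:
  λ = 6: algebraic multiplicity = 4, geometric multiplicity = 3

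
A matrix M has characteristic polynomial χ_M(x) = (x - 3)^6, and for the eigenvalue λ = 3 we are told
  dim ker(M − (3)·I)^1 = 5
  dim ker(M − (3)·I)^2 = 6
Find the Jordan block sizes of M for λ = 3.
Block sizes for λ = 3: [2, 1, 1, 1, 1]

From the dimensions of kernels of powers, the number of Jordan blocks of size at least j is d_j − d_{j−1} where d_j = dim ker(N^j) (with d_0 = 0). Computing the differences gives [5, 1].
The number of blocks of size exactly k is (#blocks of size ≥ k) − (#blocks of size ≥ k + 1), so the partition is: 4 block(s) of size 1, 1 block(s) of size 2.
In nonincreasing order the block sizes are [2, 1, 1, 1, 1].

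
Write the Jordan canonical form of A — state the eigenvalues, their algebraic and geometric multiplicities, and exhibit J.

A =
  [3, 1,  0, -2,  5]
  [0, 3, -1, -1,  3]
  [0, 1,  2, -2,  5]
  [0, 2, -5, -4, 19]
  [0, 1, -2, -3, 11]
J_3(3) ⊕ J_2(3)

The characteristic polynomial is
  det(x·I − A) = x^5 - 15*x^4 + 90*x^3 - 270*x^2 + 405*x - 243 = (x - 3)^5

Eigenvalues and multiplicities (the geometric multiplicity of λ is n − rank(A − λI), which equals the number of Jordan blocks for λ):
  λ = 3: algebraic multiplicity = 5, geometric multiplicity = 2

Determining the block sizes for each eigenvalue:
  λ = 3: with am = 5 and gm = 2, the partition is not yet determined (e.g. several partitions of 5 into 2 parts exist). Let N = A − (3)·I. Computing rank(N^1) = 3, rank(N^2) = 1, rank(N^3) = 0; the number of blocks of size ≥ j is rank(N^{j−1}) − rank(N^j), giving [2, 2, 1]. So we have 1 block(s) of size 3, 1 block(s) of size 2 → block sizes [3, 2]

Assembling the blocks gives a Jordan form
J =
  [3, 1, 0, 0, 0]
  [0, 3, 1, 0, 0]
  [0, 0, 3, 0, 0]
  [0, 0, 0, 3, 1]
  [0, 0, 0, 0, 3]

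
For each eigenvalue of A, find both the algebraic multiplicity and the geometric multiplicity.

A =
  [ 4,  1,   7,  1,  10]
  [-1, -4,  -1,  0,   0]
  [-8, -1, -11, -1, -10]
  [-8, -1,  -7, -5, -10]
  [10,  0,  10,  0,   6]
λ = -4: alg = 4, geom = 2; λ = 6: alg = 1, geom = 1

Step 1 — factor the characteristic polynomial to read off the algebraic multiplicities:
  χ_A(x) = (x - 6)*(x + 4)^4

Step 2 — compute geometric multiplicities via the rank-nullity identity g(λ) = n − rank(A − λI):
  rank(A − (-4)·I) = 3, so dim ker(A − (-4)·I) = n − 3 = 2
  rank(A − (6)·I) = 4, so dim ker(A − (6)·I) = n − 4 = 1

Summary:
  λ = -4: algebraic multiplicity = 4, geometric multiplicity = 2
  λ = 6: algebraic multiplicity = 1, geometric multiplicity = 1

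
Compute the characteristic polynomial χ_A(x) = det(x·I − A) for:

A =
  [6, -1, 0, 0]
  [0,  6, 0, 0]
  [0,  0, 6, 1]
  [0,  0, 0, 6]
x^4 - 24*x^3 + 216*x^2 - 864*x + 1296

Expanding det(x·I − A) (e.g. by cofactor expansion or by noting that A is similar to its Jordan form J, which has the same characteristic polynomial as A) gives
  χ_A(x) = x^4 - 24*x^3 + 216*x^2 - 864*x + 1296
which factors as (x - 6)^4. The eigenvalues (with algebraic multiplicities) are λ = 6 with multiplicity 4.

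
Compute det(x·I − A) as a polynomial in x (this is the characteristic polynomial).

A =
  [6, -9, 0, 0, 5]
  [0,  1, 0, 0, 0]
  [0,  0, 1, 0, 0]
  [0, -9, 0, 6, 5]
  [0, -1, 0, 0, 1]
x^5 - 15*x^4 + 75*x^3 - 145*x^2 + 120*x - 36

Expanding det(x·I − A) (e.g. by cofactor expansion or by noting that A is similar to its Jordan form J, which has the same characteristic polynomial as A) gives
  χ_A(x) = x^5 - 15*x^4 + 75*x^3 - 145*x^2 + 120*x - 36
which factors as (x - 6)^2*(x - 1)^3. The eigenvalues (with algebraic multiplicities) are λ = 1 with multiplicity 3, λ = 6 with multiplicity 2.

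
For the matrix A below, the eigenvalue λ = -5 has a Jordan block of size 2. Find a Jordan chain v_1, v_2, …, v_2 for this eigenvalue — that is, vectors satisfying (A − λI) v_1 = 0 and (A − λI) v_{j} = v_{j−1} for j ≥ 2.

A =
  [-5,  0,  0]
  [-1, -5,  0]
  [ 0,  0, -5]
A Jordan chain for λ = -5 of length 2:
v_1 = (0, -1, 0)ᵀ
v_2 = (1, 0, 0)ᵀ

Let N = A − (-5)·I. We want v_2 with N^2 v_2 = 0 but N^1 v_2 ≠ 0; then v_{j-1} := N · v_j for j = 2, …, 2.

Pick v_2 = (1, 0, 0)ᵀ.
Then v_1 = N · v_2 = (0, -1, 0)ᵀ.

Sanity check: (A − (-5)·I) v_1 = (0, 0, 0)ᵀ = 0. ✓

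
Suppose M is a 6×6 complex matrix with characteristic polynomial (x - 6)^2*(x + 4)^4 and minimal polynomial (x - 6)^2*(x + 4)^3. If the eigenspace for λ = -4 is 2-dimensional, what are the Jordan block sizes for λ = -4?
Block sizes for λ = -4: [3, 1]

Step 1 — from the characteristic polynomial, algebraic multiplicity of λ = -4 is 4. From dim ker(M − (-4)·I) = 2, there are exactly 2 Jordan blocks for λ = -4.
Step 2 — from the minimal polynomial, the factor (x + 4)^3 tells us the largest block for λ = -4 has size 3.
Step 3 — with total size 4, 2 blocks, and largest block 3, the block sizes (in nonincreasing order) are [3, 1].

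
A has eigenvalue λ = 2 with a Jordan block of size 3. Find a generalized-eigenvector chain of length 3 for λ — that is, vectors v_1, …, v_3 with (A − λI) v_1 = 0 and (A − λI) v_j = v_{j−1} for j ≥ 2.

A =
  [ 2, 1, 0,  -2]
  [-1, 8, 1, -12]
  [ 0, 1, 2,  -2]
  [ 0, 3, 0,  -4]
A Jordan chain for λ = 2 of length 3:
v_1 = (-1, -6, -1, -3)ᵀ
v_2 = (0, -1, 0, 0)ᵀ
v_3 = (1, 0, 0, 0)ᵀ

Let N = A − (2)·I. We want v_3 with N^3 v_3 = 0 but N^2 v_3 ≠ 0; then v_{j-1} := N · v_j for j = 3, …, 2.

Pick v_3 = (1, 0, 0, 0)ᵀ.
Then v_2 = N · v_3 = (0, -1, 0, 0)ᵀ.
Then v_1 = N · v_2 = (-1, -6, -1, -3)ᵀ.

Sanity check: (A − (2)·I) v_1 = (0, 0, 0, 0)ᵀ = 0. ✓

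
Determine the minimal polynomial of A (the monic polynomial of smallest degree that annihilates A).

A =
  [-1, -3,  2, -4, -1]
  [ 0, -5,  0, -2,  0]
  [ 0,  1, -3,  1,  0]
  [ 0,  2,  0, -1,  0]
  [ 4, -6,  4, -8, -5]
x^2 + 6*x + 9

The characteristic polynomial is χ_A(x) = (x + 3)^5, so the eigenvalues are known. The minimal polynomial is
  m_A(x) = Π_λ (x − λ)^{k_λ}
where k_λ is the size of the *largest* Jordan block for λ (equivalently, the smallest k with (A − λI)^k v = 0 for every generalised eigenvector v of λ).

  λ = -3: largest Jordan block has size 2, contributing (x + 3)^2

So m_A(x) = (x + 3)^2 = x^2 + 6*x + 9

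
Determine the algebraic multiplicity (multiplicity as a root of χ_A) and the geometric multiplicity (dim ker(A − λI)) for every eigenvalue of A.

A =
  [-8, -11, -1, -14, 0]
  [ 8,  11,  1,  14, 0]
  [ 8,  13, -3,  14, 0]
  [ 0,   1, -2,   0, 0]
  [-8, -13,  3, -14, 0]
λ = 0: alg = 5, geom = 3

Step 1 — factor the characteristic polynomial to read off the algebraic multiplicities:
  χ_A(x) = x^5

Step 2 — compute geometric multiplicities via the rank-nullity identity g(λ) = n − rank(A − λI):
  rank(A − (0)·I) = 2, so dim ker(A − (0)·I) = n − 2 = 3

Summary:
  λ = 0: algebraic multiplicity = 5, geometric multiplicity = 3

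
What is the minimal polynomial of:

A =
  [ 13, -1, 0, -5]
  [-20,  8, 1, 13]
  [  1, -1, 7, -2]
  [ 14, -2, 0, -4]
x^3 - 18*x^2 + 108*x - 216

The characteristic polynomial is χ_A(x) = (x - 6)^4, so the eigenvalues are known. The minimal polynomial is
  m_A(x) = Π_λ (x − λ)^{k_λ}
where k_λ is the size of the *largest* Jordan block for λ (equivalently, the smallest k with (A − λI)^k v = 0 for every generalised eigenvector v of λ).

  λ = 6: largest Jordan block has size 3, contributing (x − 6)^3

So m_A(x) = (x - 6)^3 = x^3 - 18*x^2 + 108*x - 216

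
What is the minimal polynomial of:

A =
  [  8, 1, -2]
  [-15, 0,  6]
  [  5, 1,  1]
x^2 - 6*x + 9

The characteristic polynomial is χ_A(x) = (x - 3)^3, so the eigenvalues are known. The minimal polynomial is
  m_A(x) = Π_λ (x − λ)^{k_λ}
where k_λ is the size of the *largest* Jordan block for λ (equivalently, the smallest k with (A − λI)^k v = 0 for every generalised eigenvector v of λ).

  λ = 3: largest Jordan block has size 2, contributing (x − 3)^2

So m_A(x) = (x - 3)^2 = x^2 - 6*x + 9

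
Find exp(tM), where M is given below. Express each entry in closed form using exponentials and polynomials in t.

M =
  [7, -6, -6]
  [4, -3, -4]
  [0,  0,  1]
e^{tM} =
  [3*exp(3*t) - 2*exp(t), -3*exp(3*t) + 3*exp(t), -3*exp(3*t) + 3*exp(t)]
  [2*exp(3*t) - 2*exp(t), -2*exp(3*t) + 3*exp(t), -2*exp(3*t) + 2*exp(t)]
  [0, 0, exp(t)]

Strategy: write M = P · J · P⁻¹ where J is a Jordan canonical form, so e^{tM} = P · e^{tJ} · P⁻¹, and e^{tJ} can be computed block-by-block.

M has Jordan form
J =
  [1, 0, 0]
  [0, 1, 0]
  [0, 0, 3]
(up to reordering of blocks).

Per-block formulas:
  For a 1×1 block at λ = 1: exp(t · [1]) = [e^(1t)].
  For a 1×1 block at λ = 3: exp(t · [3]) = [e^(3t)].

After assembling e^{tJ} and conjugating by P, we get:

e^{tM} =
  [3*exp(3*t) - 2*exp(t), -3*exp(3*t) + 3*exp(t), -3*exp(3*t) + 3*exp(t)]
  [2*exp(3*t) - 2*exp(t), -2*exp(3*t) + 3*exp(t), -2*exp(3*t) + 2*exp(t)]
  [0, 0, exp(t)]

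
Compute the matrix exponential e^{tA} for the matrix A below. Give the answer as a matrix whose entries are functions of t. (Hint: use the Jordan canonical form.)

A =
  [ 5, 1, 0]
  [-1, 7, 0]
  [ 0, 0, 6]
e^{tA} =
  [-t*exp(6*t) + exp(6*t), t*exp(6*t), 0]
  [-t*exp(6*t), t*exp(6*t) + exp(6*t), 0]
  [0, 0, exp(6*t)]

Strategy: write A = P · J · P⁻¹ where J is a Jordan canonical form, so e^{tA} = P · e^{tJ} · P⁻¹, and e^{tJ} can be computed block-by-block.

A has Jordan form
J =
  [6, 1, 0]
  [0, 6, 0]
  [0, 0, 6]
(up to reordering of blocks).

Per-block formulas:
  For a 2×2 Jordan block J_2(6): exp(t · J_2(6)) = e^(6t)·(I + t·N), where N is the 2×2 nilpotent shift.
  For a 1×1 block at λ = 6: exp(t · [6]) = [e^(6t)].

After assembling e^{tJ} and conjugating by P, we get:

e^{tA} =
  [-t*exp(6*t) + exp(6*t), t*exp(6*t), 0]
  [-t*exp(6*t), t*exp(6*t) + exp(6*t), 0]
  [0, 0, exp(6*t)]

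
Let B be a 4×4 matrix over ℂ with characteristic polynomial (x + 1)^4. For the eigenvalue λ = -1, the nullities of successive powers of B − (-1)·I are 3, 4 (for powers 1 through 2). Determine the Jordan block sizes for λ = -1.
Block sizes for λ = -1: [2, 1, 1]

From the dimensions of kernels of powers, the number of Jordan blocks of size at least j is d_j − d_{j−1} where d_j = dim ker(N^j) (with d_0 = 0). Computing the differences gives [3, 1].
The number of blocks of size exactly k is (#blocks of size ≥ k) − (#blocks of size ≥ k + 1), so the partition is: 2 block(s) of size 1, 1 block(s) of size 2.
In nonincreasing order the block sizes are [2, 1, 1].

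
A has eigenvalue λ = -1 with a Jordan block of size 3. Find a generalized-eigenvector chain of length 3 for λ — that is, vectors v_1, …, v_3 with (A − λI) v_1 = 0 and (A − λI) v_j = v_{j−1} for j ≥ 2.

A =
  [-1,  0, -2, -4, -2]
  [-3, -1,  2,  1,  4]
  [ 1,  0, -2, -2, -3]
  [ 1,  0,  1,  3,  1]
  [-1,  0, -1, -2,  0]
A Jordan chain for λ = -1 of length 3:
v_1 = (0, 1, 0, 0, 0)ᵀ
v_2 = (-2, 2, -1, 1, -1)ᵀ
v_3 = (0, 0, 1, 0, 0)ᵀ

Let N = A − (-1)·I. We want v_3 with N^3 v_3 = 0 but N^2 v_3 ≠ 0; then v_{j-1} := N · v_j for j = 3, …, 2.

Pick v_3 = (0, 0, 1, 0, 0)ᵀ.
Then v_2 = N · v_3 = (-2, 2, -1, 1, -1)ᵀ.
Then v_1 = N · v_2 = (0, 1, 0, 0, 0)ᵀ.

Sanity check: (A − (-1)·I) v_1 = (0, 0, 0, 0, 0)ᵀ = 0. ✓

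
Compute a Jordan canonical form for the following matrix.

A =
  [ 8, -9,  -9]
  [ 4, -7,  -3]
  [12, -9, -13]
J_2(-4) ⊕ J_1(-4)

The characteristic polynomial is
  det(x·I − A) = x^3 + 12*x^2 + 48*x + 64 = (x + 4)^3

Eigenvalues and multiplicities (the geometric multiplicity of λ is n − rank(A − λI), which equals the number of Jordan blocks for λ):
  λ = -4: algebraic multiplicity = 3, geometric multiplicity = 2

Determining the block sizes for each eigenvalue:
  λ = -4: 2 blocks summing to 3 forces exactly one block of size 2 and the rest size 1 → block sizes [2, 1]

Assembling the blocks gives a Jordan form
J =
  [-4,  1,  0]
  [ 0, -4,  0]
  [ 0,  0, -4]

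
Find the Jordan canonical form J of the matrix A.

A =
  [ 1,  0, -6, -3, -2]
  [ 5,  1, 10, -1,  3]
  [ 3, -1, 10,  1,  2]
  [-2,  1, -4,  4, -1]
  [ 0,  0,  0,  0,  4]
J_3(4) ⊕ J_2(4)

The characteristic polynomial is
  det(x·I − A) = x^5 - 20*x^4 + 160*x^3 - 640*x^2 + 1280*x - 1024 = (x - 4)^5

Eigenvalues and multiplicities (the geometric multiplicity of λ is n − rank(A − λI), which equals the number of Jordan blocks for λ):
  λ = 4: algebraic multiplicity = 5, geometric multiplicity = 2

Determining the block sizes for each eigenvalue:
  λ = 4: with am = 5 and gm = 2, the partition is not yet determined (e.g. several partitions of 5 into 2 parts exist). Let N = A − (4)·I. Computing rank(N^1) = 3, rank(N^2) = 1, rank(N^3) = 0; the number of blocks of size ≥ j is rank(N^{j−1}) − rank(N^j), giving [2, 2, 1]. So we have 1 block(s) of size 3, 1 block(s) of size 2 → block sizes [3, 2]

Assembling the blocks gives a Jordan form
J =
  [4, 1, 0, 0, 0]
  [0, 4, 1, 0, 0]
  [0, 0, 4, 0, 0]
  [0, 0, 0, 4, 1]
  [0, 0, 0, 0, 4]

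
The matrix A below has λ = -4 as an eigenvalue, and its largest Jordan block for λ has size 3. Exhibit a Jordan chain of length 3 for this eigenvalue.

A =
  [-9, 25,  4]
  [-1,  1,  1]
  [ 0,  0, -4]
A Jordan chain for λ = -4 of length 3:
v_1 = (5, 1, 0)ᵀ
v_2 = (4, 1, 0)ᵀ
v_3 = (0, 0, 1)ᵀ

Let N = A − (-4)·I. We want v_3 with N^3 v_3 = 0 but N^2 v_3 ≠ 0; then v_{j-1} := N · v_j for j = 3, …, 2.

Pick v_3 = (0, 0, 1)ᵀ.
Then v_2 = N · v_3 = (4, 1, 0)ᵀ.
Then v_1 = N · v_2 = (5, 1, 0)ᵀ.

Sanity check: (A − (-4)·I) v_1 = (0, 0, 0)ᵀ = 0. ✓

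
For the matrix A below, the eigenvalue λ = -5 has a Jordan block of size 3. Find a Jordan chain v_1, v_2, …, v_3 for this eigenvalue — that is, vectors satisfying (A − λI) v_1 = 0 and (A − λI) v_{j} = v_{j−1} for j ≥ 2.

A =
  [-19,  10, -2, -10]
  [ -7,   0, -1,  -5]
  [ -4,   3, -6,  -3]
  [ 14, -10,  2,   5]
A Jordan chain for λ = -5 of length 3:
v_1 = (-6, -3, -3, 6)ᵀ
v_2 = (-14, -7, -4, 14)ᵀ
v_3 = (1, 0, 0, 0)ᵀ

Let N = A − (-5)·I. We want v_3 with N^3 v_3 = 0 but N^2 v_3 ≠ 0; then v_{j-1} := N · v_j for j = 3, …, 2.

Pick v_3 = (1, 0, 0, 0)ᵀ.
Then v_2 = N · v_3 = (-14, -7, -4, 14)ᵀ.
Then v_1 = N · v_2 = (-6, -3, -3, 6)ᵀ.

Sanity check: (A − (-5)·I) v_1 = (0, 0, 0, 0)ᵀ = 0. ✓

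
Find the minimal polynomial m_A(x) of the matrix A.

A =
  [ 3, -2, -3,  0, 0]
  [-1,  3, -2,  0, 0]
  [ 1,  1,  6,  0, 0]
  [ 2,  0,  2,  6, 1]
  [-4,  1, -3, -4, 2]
x^3 - 12*x^2 + 48*x - 64

The characteristic polynomial is χ_A(x) = (x - 4)^5, so the eigenvalues are known. The minimal polynomial is
  m_A(x) = Π_λ (x − λ)^{k_λ}
where k_λ is the size of the *largest* Jordan block for λ (equivalently, the smallest k with (A − λI)^k v = 0 for every generalised eigenvector v of λ).

  λ = 4: largest Jordan block has size 3, contributing (x − 4)^3

So m_A(x) = (x - 4)^3 = x^3 - 12*x^2 + 48*x - 64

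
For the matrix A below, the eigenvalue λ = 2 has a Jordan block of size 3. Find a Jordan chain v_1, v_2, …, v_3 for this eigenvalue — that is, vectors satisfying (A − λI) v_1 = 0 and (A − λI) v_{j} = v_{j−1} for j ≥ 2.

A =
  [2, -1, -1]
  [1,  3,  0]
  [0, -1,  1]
A Jordan chain for λ = 2 of length 3:
v_1 = (-1, 1, -1)ᵀ
v_2 = (0, 1, 0)ᵀ
v_3 = (1, 0, 0)ᵀ

Let N = A − (2)·I. We want v_3 with N^3 v_3 = 0 but N^2 v_3 ≠ 0; then v_{j-1} := N · v_j for j = 3, …, 2.

Pick v_3 = (1, 0, 0)ᵀ.
Then v_2 = N · v_3 = (0, 1, 0)ᵀ.
Then v_1 = N · v_2 = (-1, 1, -1)ᵀ.

Sanity check: (A − (2)·I) v_1 = (0, 0, 0)ᵀ = 0. ✓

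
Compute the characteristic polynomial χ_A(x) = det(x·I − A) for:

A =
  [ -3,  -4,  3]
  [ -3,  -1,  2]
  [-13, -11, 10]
x^3 - 6*x^2 + 12*x - 8

Expanding det(x·I − A) (e.g. by cofactor expansion or by noting that A is similar to its Jordan form J, which has the same characteristic polynomial as A) gives
  χ_A(x) = x^3 - 6*x^2 + 12*x - 8
which factors as (x - 2)^3. The eigenvalues (with algebraic multiplicities) are λ = 2 with multiplicity 3.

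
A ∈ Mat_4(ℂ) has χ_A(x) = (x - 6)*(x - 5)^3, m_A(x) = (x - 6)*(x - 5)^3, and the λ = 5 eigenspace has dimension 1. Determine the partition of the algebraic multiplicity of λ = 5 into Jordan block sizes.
Block sizes for λ = 5: [3]

Step 1 — from the characteristic polynomial, algebraic multiplicity of λ = 5 is 3. From dim ker(A − (5)·I) = 1, there are exactly 1 Jordan blocks for λ = 5.
Step 2 — from the minimal polynomial, the factor (x − 5)^3 tells us the largest block for λ = 5 has size 3.
Step 3 — with total size 3, 1 blocks, and largest block 3, the block sizes (in nonincreasing order) are [3].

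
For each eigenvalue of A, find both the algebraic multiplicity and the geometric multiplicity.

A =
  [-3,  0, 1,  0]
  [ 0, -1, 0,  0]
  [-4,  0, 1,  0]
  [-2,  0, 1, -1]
λ = -1: alg = 4, geom = 3

Step 1 — factor the characteristic polynomial to read off the algebraic multiplicities:
  χ_A(x) = (x + 1)^4

Step 2 — compute geometric multiplicities via the rank-nullity identity g(λ) = n − rank(A − λI):
  rank(A − (-1)·I) = 1, so dim ker(A − (-1)·I) = n − 1 = 3

Summary:
  λ = -1: algebraic multiplicity = 4, geometric multiplicity = 3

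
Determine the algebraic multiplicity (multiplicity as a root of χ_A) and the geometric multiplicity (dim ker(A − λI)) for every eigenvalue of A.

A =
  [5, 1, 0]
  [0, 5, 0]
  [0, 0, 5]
λ = 5: alg = 3, geom = 2

Step 1 — factor the characteristic polynomial to read off the algebraic multiplicities:
  χ_A(x) = (x - 5)^3

Step 2 — compute geometric multiplicities via the rank-nullity identity g(λ) = n − rank(A − λI):
  rank(A − (5)·I) = 1, so dim ker(A − (5)·I) = n − 1 = 2

Summary:
  λ = 5: algebraic multiplicity = 3, geometric multiplicity = 2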